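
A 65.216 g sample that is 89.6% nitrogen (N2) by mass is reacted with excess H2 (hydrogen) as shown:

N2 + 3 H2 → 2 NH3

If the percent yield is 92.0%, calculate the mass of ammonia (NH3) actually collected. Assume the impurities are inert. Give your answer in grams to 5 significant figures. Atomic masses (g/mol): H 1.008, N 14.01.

65.362 g

Pure N2 available = 65.216 g × 0.896 = 58.4335 g.
M(N2) = 2(14.01) = 28.02 g/mol.
M(NH3) = 14.01 + 3(1.008) = 17.034 g/mol.
n(N2) = 58.4335 g / 28.02 g/mol = 2.08542 mol.
From the equation the N2:NH3 mole ratio is 1:2, so n(NH3) = 2.08542 × 2/1 = 4.17084 mol.
Mass of NH3 = 4.17084 mol × 17.034 g/mol = 71.0462 g.
Actual mass collected = 71.0462 g × 0.920 = 65.3625 g.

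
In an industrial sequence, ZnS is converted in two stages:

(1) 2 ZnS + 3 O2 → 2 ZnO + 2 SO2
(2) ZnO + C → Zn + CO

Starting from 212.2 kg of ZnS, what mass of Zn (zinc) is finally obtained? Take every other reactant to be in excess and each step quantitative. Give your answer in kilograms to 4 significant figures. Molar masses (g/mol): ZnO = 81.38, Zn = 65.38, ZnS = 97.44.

142.4 kg

212.2 kg = 212200 g.
n(ZnS) = 212200 / 97.44 = 2177.8 mol.
Step 1 gives a 2:2 ratio of ZnS to ZnO, so n(ZnO) = 2177.8 mol.
In step 2 the ZnO:Zn ratio is 1:1, so n(Zn) = 2177.8 mol.
Mass of Zn = 2177.8 × 65.38 = 142380 g = 142.4 kg.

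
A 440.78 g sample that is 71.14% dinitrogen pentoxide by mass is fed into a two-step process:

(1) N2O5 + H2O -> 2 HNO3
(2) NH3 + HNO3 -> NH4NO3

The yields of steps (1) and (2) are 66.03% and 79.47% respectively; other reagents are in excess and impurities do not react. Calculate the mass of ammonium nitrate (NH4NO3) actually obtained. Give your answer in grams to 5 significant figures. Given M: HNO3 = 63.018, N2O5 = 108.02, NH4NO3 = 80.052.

243.88 g

Pure N2O5 = 440.78 × 0.7114 = 313.571 g.
n(N2O5) = 313.571 / 108.02 = 2.90290 mol.
Step 1 (N2O5:HNO3 = 1:2): theoretical n(HNO3) = 5.80579 mol; at 66.03% yield, n(HNO3) = 3.83357 mol.
Step 2 (HNO3:NH4NO3 = 1:1): theoretical n(NH4NO3) = 3.83357 mol, so theoretical mass = 3.83357 × 80.052 = 306.885 g.
At 79.47% yield, actual mass of NH4NO3 = 306.885 × 0.7947 = 243.881 g.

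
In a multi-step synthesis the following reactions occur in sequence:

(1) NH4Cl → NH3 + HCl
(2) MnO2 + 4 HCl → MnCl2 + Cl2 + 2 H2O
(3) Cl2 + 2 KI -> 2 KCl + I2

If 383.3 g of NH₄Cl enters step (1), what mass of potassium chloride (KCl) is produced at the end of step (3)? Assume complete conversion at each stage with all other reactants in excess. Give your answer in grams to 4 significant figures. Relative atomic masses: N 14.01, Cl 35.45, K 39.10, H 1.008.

267.1 g

M(NH4Cl) = 14.01 + 4(1.008) + 35.45 = 53.492 g/mol.
M(KCl) = 39.10 + 35.45 = 74.55 g/mol.
n(NH4Cl) = 383.3 / 53.492 = 7.1656 mol.
Reaction (1): NH4Cl→HCl ratio 1:1 ⇒ n(HCl) = 7.1656 mol.
Reaction (2): HCl→Cl2 ratio 4:1 ⇒ n(Cl2) = 1.7914 mol.
Reaction (3): Cl2→KCl ratio 1:2 ⇒ n(KCl) = 3.5828 mol.
Mass of KCl = 3.5828 × 74.55 = 267.10 g.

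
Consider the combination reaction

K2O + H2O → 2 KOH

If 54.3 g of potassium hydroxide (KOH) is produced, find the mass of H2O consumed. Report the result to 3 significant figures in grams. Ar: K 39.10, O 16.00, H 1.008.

8.72 g

M(KOH) = 39.10 + 16.00 + 1.008 = 56.108 g/mol.
M(H2O) = 2(1.008) + 16.00 = 18.016 g/mol.
n(KOH) = 54.30 g / 56.108 g/mol = 0.9678 mol.
From the equation the KOH:H2O mole ratio is 2:1, so n(H2O) = 0.9678 × 1/2 = 0.4839 mol.
Mass of H2O = 0.4839 mol × 18.016 g/mol = 8.718 g.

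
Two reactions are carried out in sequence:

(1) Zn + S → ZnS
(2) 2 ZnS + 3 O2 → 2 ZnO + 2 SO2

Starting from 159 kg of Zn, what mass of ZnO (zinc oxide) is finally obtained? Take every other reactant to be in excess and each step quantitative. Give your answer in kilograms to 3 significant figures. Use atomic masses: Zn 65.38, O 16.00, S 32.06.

198 kg

M(Zn) = 65.38 g/mol.
M(ZnO) = 65.38 + 16.00 = 81.38 g/mol.
159 kg = 159000 g.
n(Zn) = 159000 / 65.38 = 2432 mol.
Step 1 gives a 1:1 ratio of Zn to ZnS, so n(ZnS) = 2432 mol.
In step 2 the ZnS:ZnO ratio is 2:2, so n(ZnO) = 2432 mol.
Mass of ZnO = 2432 × 81.38 = 197900 g = 198 kg.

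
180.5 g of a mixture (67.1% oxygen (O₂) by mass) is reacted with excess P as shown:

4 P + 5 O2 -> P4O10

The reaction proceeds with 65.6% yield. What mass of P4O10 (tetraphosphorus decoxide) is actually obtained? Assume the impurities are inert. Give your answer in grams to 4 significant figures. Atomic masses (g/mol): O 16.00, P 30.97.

141.0 g

Pure O2 available = 180.5 g × 0.671 = 121.12 g.
M(O2) = 2(16.00) = 32.00 g/mol.
M(P4O10) = 4(30.97) + 10(16.00) = 283.88 g/mol.
n(O2) = 121.12 g / 32.00 g/mol = 3.7849 mol.
From the equation the O2:P4O10 mole ratio is 5:1, so n(P4O10) = 3.7849 × 1/5 = 0.75697 mol.
Mass of P4O10 = 0.75697 mol × 283.88 g/mol = 214.89 g.
Actual mass collected = 214.89 g × 0.656 = 140.97 g.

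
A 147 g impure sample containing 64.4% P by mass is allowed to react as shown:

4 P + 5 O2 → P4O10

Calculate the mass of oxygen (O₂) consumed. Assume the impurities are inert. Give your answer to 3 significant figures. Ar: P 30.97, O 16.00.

122 g

Mass of pure P = 147 g × 0.644 = 94.67 g.
M(P) = 30.97 g/mol.
M(O2) = 2(16.00) = 32.00 g/mol.
n(P) = 94.67 g / 30.97 g/mol = 3.057 mol.
From the equation the P:O2 mole ratio is 4:5, so n(O2) = 3.057 × 5/4 = 3.821 mol.
Mass of O2 = 3.821 mol × 32.00 g/mol = 122.3 g.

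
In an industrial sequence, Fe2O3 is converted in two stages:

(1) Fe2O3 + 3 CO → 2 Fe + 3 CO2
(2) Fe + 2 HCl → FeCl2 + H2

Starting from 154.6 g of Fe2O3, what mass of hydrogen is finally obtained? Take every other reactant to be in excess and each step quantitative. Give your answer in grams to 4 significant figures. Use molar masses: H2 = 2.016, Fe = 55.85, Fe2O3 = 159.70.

3.903 g

n(Fe2O3) = 154.60 / 159.70 = 0.96807 mol.
Step 1 gives a 1:2 ratio of Fe2O3 to Fe, so n(Fe) = 1.9361 mol.
In step 2 the Fe:H2 ratio is 1:1, so n(H2) = 1.9361 mol.
Mass of H2 = 1.9361 × 2.016 = 3.9032 g.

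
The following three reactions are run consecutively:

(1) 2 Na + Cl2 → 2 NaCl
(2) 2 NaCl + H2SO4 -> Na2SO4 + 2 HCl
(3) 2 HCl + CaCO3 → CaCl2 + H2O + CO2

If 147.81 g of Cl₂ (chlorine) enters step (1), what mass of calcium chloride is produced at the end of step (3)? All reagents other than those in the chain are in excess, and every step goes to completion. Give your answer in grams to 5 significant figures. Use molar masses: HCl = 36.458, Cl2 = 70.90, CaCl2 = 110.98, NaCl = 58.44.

231.37 g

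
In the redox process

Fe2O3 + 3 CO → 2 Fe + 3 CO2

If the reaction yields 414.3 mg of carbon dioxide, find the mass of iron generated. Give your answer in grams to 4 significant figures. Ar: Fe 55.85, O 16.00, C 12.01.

M(CO2) = 12.01 + 2(16.00) = 44.01 g/mol.
M(Fe) = 55.85 g/mol.
Convert: 414.3 mg = 0.41430 g.
n(CO2) = 0.41430 g / 44.01 g/mol = 0.0094138 mol.
From the equation the CO2:Fe mole ratio is 3:2, so n(Fe) = 0.0094138 × 2/3 = 0.0062758 mol.
Mass of Fe = 0.0062758 mol × 55.85 g/mol = 0.35051 g.

0.3505 g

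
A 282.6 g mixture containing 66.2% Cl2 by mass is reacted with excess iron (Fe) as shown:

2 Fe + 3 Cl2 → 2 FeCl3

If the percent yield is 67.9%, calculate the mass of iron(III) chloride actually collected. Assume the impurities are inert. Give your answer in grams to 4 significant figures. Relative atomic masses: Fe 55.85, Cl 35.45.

Pure Cl2 available = 282.6 g × 0.662 = 187.08 g.
M(Cl2) = 2(35.45) = 70.90 g/mol.
M(FeCl3) = 55.85 + 3(35.45) = 162.20 g/mol.
n(Cl2) = 187.08 g / 70.90 g/mol = 2.6387 mol.
From the equation the Cl2:FeCl3 mole ratio is 3:2, so n(FeCl3) = 2.6387 × 2/3 = 1.7591 mol.
Mass of FeCl3 = 1.7591 mol × 162.20 g/mol = 285.33 g.
Actual mass collected = 285.33 g × 0.679 = 193.74 g.

193.7 g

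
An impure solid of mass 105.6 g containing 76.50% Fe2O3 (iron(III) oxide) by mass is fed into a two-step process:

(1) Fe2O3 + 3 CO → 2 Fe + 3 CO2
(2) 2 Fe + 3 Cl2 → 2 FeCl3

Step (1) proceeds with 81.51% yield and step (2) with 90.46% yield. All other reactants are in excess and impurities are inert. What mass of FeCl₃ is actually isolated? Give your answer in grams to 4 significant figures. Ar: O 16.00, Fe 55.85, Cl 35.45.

121.0 g

Pure Fe2O3 = 105.6 × 0.7650 = 80.784 g.
M(Fe2O3) = 2(55.85) + 3(16.00) = 159.70 g/mol.
M(FeCl3) = 55.85 + 3(35.45) = 162.20 g/mol.
n(Fe2O3) = 80.784 / 159.70 = 0.50585 mol.
Step 1 (Fe2O3:Fe = 1:2): theoretical n(Fe) = 1.0117 mol; at 81.51% yield, n(Fe) = 0.82463 mol.
Step 2 (Fe:FeCl3 = 2:2): theoretical n(FeCl3) = 0.82463 mol, so theoretical mass = 0.82463 × 162.20 = 133.76 g.
At 90.46% yield, actual mass of FeCl3 = 133.76 × 0.9046 = 121.00 g.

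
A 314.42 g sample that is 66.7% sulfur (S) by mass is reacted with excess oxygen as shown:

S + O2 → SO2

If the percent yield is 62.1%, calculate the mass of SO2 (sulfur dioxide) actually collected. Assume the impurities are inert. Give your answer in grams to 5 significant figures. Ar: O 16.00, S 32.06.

Pure S available = 314.42 g × 0.667 = 209.718 g.
M(S) = 32.06 g/mol.
M(SO2) = 32.06 + 2(16.00) = 64.06 g/mol.
n(S) = 209.718 g / 32.06 g/mol = 6.54143 mol.
From the equation the S:SO2 mole ratio is 1:1, so n(SO2) = 6.54143 × 1/1 = 6.54143 mol.
Mass of SO2 = 6.54143 mol × 64.06 g/mol = 419.044 g.
Actual mass collected = 419.044 g × 0.621 = 260.226 g.

260.23 g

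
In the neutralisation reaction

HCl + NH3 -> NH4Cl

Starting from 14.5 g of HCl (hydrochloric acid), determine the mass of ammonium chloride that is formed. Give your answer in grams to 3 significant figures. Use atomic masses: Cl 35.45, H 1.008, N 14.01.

21.3 g

M(HCl) = 1.008 + 35.45 = 36.458 g/mol.
M(NH4Cl) = 14.01 + 4(1.008) + 35.45 = 53.492 g/mol.
n(HCl) = 14.50 g / 36.458 g/mol = 0.3977 mol.
From the equation the HCl:NH4Cl mole ratio is 1:1, so n(NH4Cl) = 0.3977 × 1/1 = 0.3977 mol.
Mass of NH4Cl = 0.3977 mol × 53.492 g/mol = 21.27 g.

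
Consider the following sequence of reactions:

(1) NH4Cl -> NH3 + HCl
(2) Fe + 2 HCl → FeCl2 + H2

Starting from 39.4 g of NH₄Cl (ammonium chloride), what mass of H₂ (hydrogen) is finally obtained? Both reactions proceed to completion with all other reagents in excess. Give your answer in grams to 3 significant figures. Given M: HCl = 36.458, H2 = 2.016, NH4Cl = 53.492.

0.742 g

n(NH4Cl) = 39.40 / 53.492 = 0.7366 mol.
Step 1 gives a 1:1 ratio of NH4Cl to HCl, so n(HCl) = 0.7366 mol.
In step 2 the HCl:H2 ratio is 2:1, so n(H2) = 0.3683 mol.
Mass of H2 = 0.3683 × 2.016 = 0.7425 g.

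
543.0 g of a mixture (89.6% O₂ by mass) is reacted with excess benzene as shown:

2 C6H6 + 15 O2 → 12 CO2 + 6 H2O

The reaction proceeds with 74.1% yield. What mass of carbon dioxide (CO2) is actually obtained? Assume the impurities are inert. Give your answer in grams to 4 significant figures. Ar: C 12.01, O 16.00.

Pure O2 available = 543.0 g × 0.896 = 486.53 g.
M(O2) = 2(16.00) = 32.00 g/mol.
M(CO2) = 12.01 + 2(16.00) = 44.01 g/mol.
n(O2) = 486.53 g / 32.00 g/mol = 15.204 mol.
From the equation the O2:CO2 mole ratio is 15:12, so n(CO2) = 15.204 × 12/15 = 12.163 mol.
Mass of CO2 = 12.163 mol × 44.01 g/mol = 535.30 g.
Actual mass collected = 535.30 g × 0.741 = 396.66 g.

396.7 g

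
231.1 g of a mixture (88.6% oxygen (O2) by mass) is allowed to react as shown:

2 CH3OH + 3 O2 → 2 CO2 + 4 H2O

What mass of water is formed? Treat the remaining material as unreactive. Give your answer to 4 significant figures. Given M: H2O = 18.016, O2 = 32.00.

Mass of pure O2 = 231.1 g × 0.886 = 204.75 g.
n(O2) = 204.75 g / 32.00 g/mol = 6.3986 mol.
From the equation the O2:H2O mole ratio is 3:4, so n(H2O) = 6.3986 × 4/3 = 8.5314 mol.
Mass of H2O = 8.5314 mol × 18.016 g/mol = 153.70 g.

153.7 g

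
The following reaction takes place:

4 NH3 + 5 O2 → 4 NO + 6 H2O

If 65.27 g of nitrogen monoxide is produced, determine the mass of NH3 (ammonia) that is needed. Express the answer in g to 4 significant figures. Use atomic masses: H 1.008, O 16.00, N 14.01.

37.05 g

M(NO) = 14.01 + 16.00 = 30.01 g/mol.
M(NH3) = 14.01 + 3(1.008) = 17.034 g/mol.
n(NO) = 65.270 g / 30.01 g/mol = 2.1749 mol.
From the equation the NO:NH3 mole ratio is 4:4, so n(NH3) = 2.1749 × 4/4 = 2.1749 mol.
Mass of NH3 = 2.1749 mol × 17.034 g/mol = 37.048 g.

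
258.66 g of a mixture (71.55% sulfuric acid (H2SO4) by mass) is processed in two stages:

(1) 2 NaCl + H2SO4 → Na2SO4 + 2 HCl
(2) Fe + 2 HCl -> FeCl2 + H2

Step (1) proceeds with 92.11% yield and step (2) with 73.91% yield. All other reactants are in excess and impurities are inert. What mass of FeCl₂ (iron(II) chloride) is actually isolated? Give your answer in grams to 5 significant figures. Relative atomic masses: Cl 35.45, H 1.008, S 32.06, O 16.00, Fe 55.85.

162.83 g

Pure H2SO4 = 258.66 × 0.7155 = 185.071 g.
M(H2SO4) = 2(1.008) + 32.06 + 4(16.00) = 98.076 g/mol.
M(FeCl2) = 55.85 + 2(35.45) = 126.75 g/mol.
n(H2SO4) = 185.071 / 98.076 = 1.88702 mol.
Step 1 (H2SO4:HCl = 1:2): theoretical n(HCl) = 3.77404 mol; at 92.11% yield, n(HCl) = 3.47627 mol.
Step 2 (HCl:FeCl2 = 2:1): theoretical n(FeCl2) = 1.73813 mol, so theoretical mass = 1.73813 × 126.75 = 220.308 g.
At 73.91% yield, actual mass of FeCl2 = 220.308 × 0.7391 = 162.830 g.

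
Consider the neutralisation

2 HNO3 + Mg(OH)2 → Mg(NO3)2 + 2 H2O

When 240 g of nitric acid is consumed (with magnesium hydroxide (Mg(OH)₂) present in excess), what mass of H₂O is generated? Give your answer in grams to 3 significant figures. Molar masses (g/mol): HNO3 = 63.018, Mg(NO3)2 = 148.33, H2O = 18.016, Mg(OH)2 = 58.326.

68.6 g

n(HNO3) = 240.0 g / 63.018 g/mol = 3.808 mol.
From the equation the HNO3:H2O mole ratio is 2:2, so n(H2O) = 3.808 × 2/2 = 3.808 mol.
Mass of H2O = 3.808 mol × 18.016 g/mol = 68.61 g.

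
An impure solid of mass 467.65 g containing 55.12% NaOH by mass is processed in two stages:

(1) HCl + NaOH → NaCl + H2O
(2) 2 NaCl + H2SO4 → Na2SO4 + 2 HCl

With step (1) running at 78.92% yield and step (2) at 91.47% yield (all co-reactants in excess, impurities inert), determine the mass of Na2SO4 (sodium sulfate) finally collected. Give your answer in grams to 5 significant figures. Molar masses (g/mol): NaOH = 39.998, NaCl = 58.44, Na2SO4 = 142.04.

330.40 g

Pure NaOH = 467.65 × 0.5512 = 257.769 g.
n(NaOH) = 257.769 / 39.998 = 6.44454 mol.
Step 1 (NaOH:NaCl = 1:1): theoretical n(NaCl) = 6.44454 mol; at 78.92% yield, n(NaCl) = 5.08603 mol.
Step 2 (NaCl:Na2SO4 = 2:1): theoretical n(Na2SO4) = 2.54302 mol, so theoretical mass = 2.54302 × 142.04 = 361.210 g.
At 91.47% yield, actual mass of Na2SO4 = 361.210 × 0.9147 = 330.399 g.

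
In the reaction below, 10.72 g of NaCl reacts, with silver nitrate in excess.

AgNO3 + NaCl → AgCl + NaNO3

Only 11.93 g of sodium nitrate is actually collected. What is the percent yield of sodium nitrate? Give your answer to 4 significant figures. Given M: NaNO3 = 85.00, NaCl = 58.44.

76.51 %

n(NaCl) = 10.720 g / 58.44 g/mol = 0.18344 mol.
From the equation the NaCl:NaNO3 mole ratio is 1:1, so n(NaNO3) = 0.18344 × 1/1 = 0.18344 mol.
Mass of NaNO3 = 0.18344 mol × 85.00 g/mol = 15.592 g.
This is the theoretical yield. Percent yield = 11.93 g / 15.592 g × 100% = 76.513%.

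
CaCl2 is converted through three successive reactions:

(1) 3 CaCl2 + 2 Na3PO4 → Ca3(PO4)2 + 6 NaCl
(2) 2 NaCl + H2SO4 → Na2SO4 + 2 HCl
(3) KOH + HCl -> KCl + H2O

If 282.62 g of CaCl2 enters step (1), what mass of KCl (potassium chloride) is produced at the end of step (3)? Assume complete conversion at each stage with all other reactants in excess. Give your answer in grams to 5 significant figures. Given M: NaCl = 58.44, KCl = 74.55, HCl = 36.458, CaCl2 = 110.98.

n(CaCl2) = 282.62 / 110.98 = 2.54658 mol.
Reaction (1): CaCl2→NaCl ratio 3:6 ⇒ n(NaCl) = 5.09317 mol.
Reaction (2): NaCl→HCl ratio 2:2 ⇒ n(HCl) = 5.09317 mol.
Reaction (3): HCl→KCl ratio 1:1 ⇒ n(KCl) = 5.09317 mol.
Mass of KCl = 5.09317 × 74.55 = 379.696 g.

379.70 g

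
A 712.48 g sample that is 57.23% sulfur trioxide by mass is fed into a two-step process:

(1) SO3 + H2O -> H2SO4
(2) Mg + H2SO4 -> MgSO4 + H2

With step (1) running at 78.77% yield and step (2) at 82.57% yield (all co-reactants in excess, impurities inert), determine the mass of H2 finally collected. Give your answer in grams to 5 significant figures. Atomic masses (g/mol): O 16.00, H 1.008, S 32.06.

6.6781 g

Pure SO3 = 712.48 × 0.5723 = 407.752 g.
M(SO3) = 32.06 + 3(16.00) = 80.06 g/mol.
M(H2) = 2(1.008) = 2.016 g/mol.
n(SO3) = 407.752 / 80.06 = 5.09308 mol.
Step 1 (SO3:H2SO4 = 1:1): theoretical n(H2SO4) = 5.09308 mol; at 78.77% yield, n(H2SO4) = 4.01182 mol.
Step 2 (H2SO4:H2 = 1:1): theoretical n(H2) = 4.01182 mol, so theoretical mass = 4.01182 × 2.016 = 8.08783 g.
At 82.57% yield, actual mass of H2 = 8.08783 × 0.8257 = 6.67812 g.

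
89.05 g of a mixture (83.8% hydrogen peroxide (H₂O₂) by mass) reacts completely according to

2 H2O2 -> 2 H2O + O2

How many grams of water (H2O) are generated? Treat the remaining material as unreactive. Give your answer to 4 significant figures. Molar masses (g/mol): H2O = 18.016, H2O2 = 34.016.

39.52 g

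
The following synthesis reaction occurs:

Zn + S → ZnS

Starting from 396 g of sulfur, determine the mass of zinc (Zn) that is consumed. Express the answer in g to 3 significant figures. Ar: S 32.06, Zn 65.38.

808 g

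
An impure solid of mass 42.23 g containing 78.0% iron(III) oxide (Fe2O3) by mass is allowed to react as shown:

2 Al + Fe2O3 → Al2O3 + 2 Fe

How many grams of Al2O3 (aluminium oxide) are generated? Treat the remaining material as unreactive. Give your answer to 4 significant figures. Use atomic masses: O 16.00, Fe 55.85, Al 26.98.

Mass of pure Fe2O3 = 42.23 g × 0.780 = 32.939 g.
M(Fe2O3) = 2(55.85) + 3(16.00) = 159.70 g/mol.
M(Al2O3) = 2(26.98) + 3(16.00) = 101.96 g/mol.
n(Fe2O3) = 32.939 g / 159.70 g/mol = 0.20626 mol.
From the equation the Fe2O3:Al2O3 mole ratio is 1:1, so n(Al2O3) = 0.20626 × 1/1 = 0.20626 mol.
Mass of Al2O3 = 0.20626 mol × 101.96 g/mol = 21.030 g.

21.03 g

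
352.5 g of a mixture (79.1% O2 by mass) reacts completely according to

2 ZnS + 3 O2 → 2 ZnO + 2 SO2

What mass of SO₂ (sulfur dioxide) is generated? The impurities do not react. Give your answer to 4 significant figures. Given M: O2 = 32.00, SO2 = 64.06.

372.1 g

Mass of pure O2 = 352.5 g × 0.791 = 278.83 g.
n(O2) = 278.83 g / 32.00 g/mol = 8.7134 mol.
From the equation the O2:SO2 mole ratio is 3:2, so n(SO2) = 8.7134 × 2/3 = 5.8089 mol.
Mass of SO2 = 5.8089 mol × 64.06 g/mol = 372.12 g.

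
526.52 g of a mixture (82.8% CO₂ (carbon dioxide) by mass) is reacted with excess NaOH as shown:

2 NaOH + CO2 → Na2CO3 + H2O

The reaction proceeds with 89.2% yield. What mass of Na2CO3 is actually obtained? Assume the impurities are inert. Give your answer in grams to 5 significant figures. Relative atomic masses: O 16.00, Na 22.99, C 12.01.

Pure CO2 available = 526.52 g × 0.828 = 435.959 g.
M(CO2) = 12.01 + 2(16.00) = 44.01 g/mol.
M(Na2CO3) = 2(22.99) + 12.01 + 3(16.00) = 105.99 g/mol.
n(CO2) = 435.959 g / 44.01 g/mol = 9.90590 mol.
From the equation the CO2:Na2CO3 mole ratio is 1:1, so n(Na2CO3) = 9.90590 × 1/1 = 9.90590 mol.
Mass of Na2CO3 = 9.90590 mol × 105.99 g/mol = 1049.93 g.
Actual mass collected = 1049.93 g × 0.892 = 936.534 g.

936.53 g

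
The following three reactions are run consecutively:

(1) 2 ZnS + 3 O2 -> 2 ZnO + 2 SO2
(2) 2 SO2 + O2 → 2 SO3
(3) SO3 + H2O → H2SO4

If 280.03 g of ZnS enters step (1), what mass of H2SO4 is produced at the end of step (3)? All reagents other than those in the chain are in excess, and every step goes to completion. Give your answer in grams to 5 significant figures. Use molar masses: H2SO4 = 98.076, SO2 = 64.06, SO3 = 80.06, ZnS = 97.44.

281.86 g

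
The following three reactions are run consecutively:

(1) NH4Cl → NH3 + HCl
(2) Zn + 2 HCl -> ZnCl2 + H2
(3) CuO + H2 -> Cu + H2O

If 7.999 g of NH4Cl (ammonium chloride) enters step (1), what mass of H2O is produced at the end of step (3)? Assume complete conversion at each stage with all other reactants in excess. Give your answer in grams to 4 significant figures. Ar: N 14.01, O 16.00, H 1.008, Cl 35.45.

1.347 g

M(NH4Cl) = 14.01 + 4(1.008) + 35.45 = 53.492 g/mol.
M(H2O) = 2(1.008) + 16.00 = 18.016 g/mol.
n(NH4Cl) = 7.999 / 53.492 = 0.14954 mol.
Reaction (1): NH4Cl→HCl ratio 1:1 ⇒ n(HCl) = 0.14954 mol.
Reaction (2): HCl→H2 ratio 2:1 ⇒ n(H2) = 0.074768 mol.
Reaction (3): H2→H2O ratio 1:1 ⇒ n(H2O) = 0.074768 mol.
Mass of H2O = 0.074768 × 18.016 = 1.3470 g.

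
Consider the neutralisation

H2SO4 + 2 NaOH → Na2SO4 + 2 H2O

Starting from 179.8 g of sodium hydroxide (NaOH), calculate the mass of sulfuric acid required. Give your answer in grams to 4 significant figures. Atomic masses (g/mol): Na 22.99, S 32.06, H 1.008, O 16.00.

220.4 g

M(NaOH) = 22.99 + 16.00 + 1.008 = 39.998 g/mol.
M(H2SO4) = 2(1.008) + 32.06 + 4(16.00) = 98.076 g/mol.
n(NaOH) = 179.80 g / 39.998 g/mol = 4.4952 mol.
From the equation the NaOH:H2SO4 mole ratio is 2:1, so n(H2SO4) = 4.4952 × 1/2 = 2.2476 mol.
Mass of H2SO4 = 2.2476 mol × 98.076 g/mol = 220.44 g.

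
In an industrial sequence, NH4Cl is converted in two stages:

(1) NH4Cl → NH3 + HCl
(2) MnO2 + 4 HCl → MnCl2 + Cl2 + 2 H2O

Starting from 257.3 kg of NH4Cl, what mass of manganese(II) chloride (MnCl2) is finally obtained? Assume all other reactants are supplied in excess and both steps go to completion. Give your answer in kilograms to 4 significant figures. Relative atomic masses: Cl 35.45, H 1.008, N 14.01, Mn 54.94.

151.3 kg

M(NH4Cl) = 14.01 + 4(1.008) + 35.45 = 53.492 g/mol.
M(MnCl2) = 54.94 + 2(35.45) = 125.84 g/mol.
257.3 kg = 257300 g.
n(NH4Cl) = 257300 / 53.492 = 4810.1 mol.
Step 1 gives a 1:1 ratio of NH4Cl to HCl, so n(HCl) = 4810.1 mol.
In step 2 the HCl:MnCl2 ratio is 4:1, so n(MnCl2) = 1202.5 mol.
Mass of MnCl2 = 1202.5 × 125.84 = 151320 g = 151.3 kg.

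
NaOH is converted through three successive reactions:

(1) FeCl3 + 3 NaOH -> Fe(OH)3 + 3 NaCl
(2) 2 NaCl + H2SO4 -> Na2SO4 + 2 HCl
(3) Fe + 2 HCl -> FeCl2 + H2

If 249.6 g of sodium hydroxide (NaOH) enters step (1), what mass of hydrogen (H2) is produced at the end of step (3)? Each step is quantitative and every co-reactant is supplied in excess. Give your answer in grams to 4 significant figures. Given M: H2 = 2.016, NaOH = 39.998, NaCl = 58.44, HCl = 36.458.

n(NaOH) = 249.6 / 39.998 = 6.2403 mol.
Reaction (1): NaOH→NaCl ratio 3:3 ⇒ n(NaCl) = 6.2403 mol.
Reaction (2): NaCl→HCl ratio 2:2 ⇒ n(HCl) = 6.2403 mol.
Reaction (3): HCl→H2 ratio 2:1 ⇒ n(H2) = 3.1202 mol.
Mass of H2 = 3.1202 × 2.016 = 6.2902 g.

6.290 g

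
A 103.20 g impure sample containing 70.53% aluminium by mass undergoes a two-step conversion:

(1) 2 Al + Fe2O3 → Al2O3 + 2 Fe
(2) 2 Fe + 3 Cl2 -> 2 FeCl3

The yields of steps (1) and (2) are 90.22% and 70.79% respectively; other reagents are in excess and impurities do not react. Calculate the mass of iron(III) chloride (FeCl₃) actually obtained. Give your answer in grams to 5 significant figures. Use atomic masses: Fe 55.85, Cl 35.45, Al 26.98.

Pure Al = 103.20 × 0.7053 = 72.7870 g.
M(Al) = 26.98 g/mol.
M(FeCl3) = 55.85 + 3(35.45) = 162.20 g/mol.
n(Al) = 72.7870 / 26.98 = 2.69781 mol.
Step 1 (Al:Fe = 2:2): theoretical n(Fe) = 2.69781 mol; at 90.22% yield, n(Fe) = 2.43397 mol.
Step 2 (Fe:FeCl3 = 2:2): theoretical n(FeCl3) = 2.43397 mol, so theoretical mass = 2.43397 × 162.20 = 394.789 g.
At 70.79% yield, actual mass of FeCl3 = 394.789 × 0.7079 = 279.471 g.

279.47 g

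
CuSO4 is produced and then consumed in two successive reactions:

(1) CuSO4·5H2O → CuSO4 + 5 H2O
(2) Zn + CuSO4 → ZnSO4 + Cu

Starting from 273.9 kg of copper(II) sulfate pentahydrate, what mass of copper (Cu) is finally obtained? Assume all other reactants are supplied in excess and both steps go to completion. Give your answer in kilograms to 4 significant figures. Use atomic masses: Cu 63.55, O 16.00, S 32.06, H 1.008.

M(CuSO4·5H2O) = 63.55 + 32.06 + 9(16.00) + 10(1.008) = 249.69 g/mol.
M(Cu) = 63.55 g/mol.
273.9 kg = 273900 g.
n(CuSO4·5H2O) = 273900 / 249.69 = 1097.0 mol.
Step 1 gives a 1:1 ratio of CuSO4·5H2O to CuSO4, so n(CuSO4) = 1097.0 mol.
In step 2 the CuSO4:Cu ratio is 1:1, so n(Cu) = 1097.0 mol.
Mass of Cu = 1097.0 × 63.55 = 69712 g = 69.71 kg.

69.71 kg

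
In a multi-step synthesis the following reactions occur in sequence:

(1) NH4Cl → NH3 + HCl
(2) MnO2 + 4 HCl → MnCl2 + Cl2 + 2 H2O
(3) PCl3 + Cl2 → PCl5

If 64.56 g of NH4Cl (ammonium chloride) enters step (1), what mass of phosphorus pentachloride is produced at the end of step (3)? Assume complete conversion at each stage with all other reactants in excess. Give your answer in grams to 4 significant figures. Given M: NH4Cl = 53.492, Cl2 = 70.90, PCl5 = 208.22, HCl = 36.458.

62.83 g

n(NH4Cl) = 64.56 / 53.492 = 1.2069 mol.
Reaction (1): NH4Cl→HCl ratio 1:1 ⇒ n(HCl) = 1.2069 mol.
Reaction (2): HCl→Cl2 ratio 4:1 ⇒ n(Cl2) = 0.30173 mol.
Reaction (3): Cl2→PCl5 ratio 1:1 ⇒ n(PCl5) = 0.30173 mol.
Mass of PCl5 = 0.30173 × 208.22 = 62.826 g.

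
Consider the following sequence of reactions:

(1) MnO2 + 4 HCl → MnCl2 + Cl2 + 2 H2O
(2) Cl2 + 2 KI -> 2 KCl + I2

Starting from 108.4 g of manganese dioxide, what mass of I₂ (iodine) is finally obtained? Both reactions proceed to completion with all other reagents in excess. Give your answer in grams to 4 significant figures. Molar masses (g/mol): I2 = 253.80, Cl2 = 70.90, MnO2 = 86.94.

n(MnO2) = 108.40 / 86.94 = 1.2468 mol.
Step 1 gives a 1:1 ratio of MnO2 to Cl2, so n(Cl2) = 1.2468 mol.
In step 2 the Cl2:I2 ratio is 1:1, so n(I2) = 1.2468 mol.
Mass of I2 = 1.2468 × 253.80 = 316.45 g.

316.4 g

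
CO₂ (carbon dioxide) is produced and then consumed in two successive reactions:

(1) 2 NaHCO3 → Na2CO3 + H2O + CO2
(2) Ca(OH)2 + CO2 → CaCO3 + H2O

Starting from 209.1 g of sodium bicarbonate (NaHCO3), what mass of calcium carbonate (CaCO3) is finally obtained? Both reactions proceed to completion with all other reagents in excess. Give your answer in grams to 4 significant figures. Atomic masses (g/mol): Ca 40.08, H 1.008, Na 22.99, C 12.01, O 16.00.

124.6 g

M(NaHCO3) = 22.99 + 1.008 + 12.01 + 3(16.00) = 84.008 g/mol.
M(CaCO3) = 40.08 + 12.01 + 3(16.00) = 100.09 g/mol.
n(NaHCO3) = 209.10 / 84.008 = 2.4890 mol.
Step 1 gives a 2:1 ratio of NaHCO3 to CO2, so n(CO2) = 1.2445 mol.
In step 2 the CO2:CaCO3 ratio is 1:1, so n(CaCO3) = 1.2445 mol.
Mass of CaCO3 = 1.2445 × 100.09 = 124.56 g.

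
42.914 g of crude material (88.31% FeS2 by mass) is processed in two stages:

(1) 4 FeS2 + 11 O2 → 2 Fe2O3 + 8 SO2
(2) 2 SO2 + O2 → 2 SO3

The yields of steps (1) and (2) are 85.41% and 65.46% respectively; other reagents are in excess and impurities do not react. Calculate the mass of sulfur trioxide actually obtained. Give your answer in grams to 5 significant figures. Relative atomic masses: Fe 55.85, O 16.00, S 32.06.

28.279 g

Pure FeS2 = 42.914 × 0.8831 = 37.8974 g.
M(FeS2) = 55.85 + 2(32.06) = 119.97 g/mol.
M(SO3) = 32.06 + 3(16.00) = 80.06 g/mol.
n(FeS2) = 37.8974 / 119.97 = 0.315890 mol.
Step 1 (FeS2:SO2 = 4:8): theoretical n(SO2) = 0.631781 mol; at 85.41% yield, n(SO2) = 0.539604 mol.
Step 2 (SO2:SO3 = 2:2): theoretical n(SO3) = 0.539604 mol, so theoretical mass = 0.539604 × 80.06 = 43.2007 g.
At 65.46% yield, actual mass of SO3 = 43.2007 × 0.6546 = 28.2792 g.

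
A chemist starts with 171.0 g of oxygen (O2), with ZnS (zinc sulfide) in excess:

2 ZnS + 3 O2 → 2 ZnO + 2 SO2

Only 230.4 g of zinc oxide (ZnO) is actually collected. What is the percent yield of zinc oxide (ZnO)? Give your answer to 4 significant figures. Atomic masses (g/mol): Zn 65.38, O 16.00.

79.47 %

M(O2) = 2(16.00) = 32.00 g/mol.
M(ZnO) = 65.38 + 16.00 = 81.38 g/mol.
n(O2) = 171.00 g / 32.00 g/mol = 5.3438 mol.
From the equation the O2:ZnO mole ratio is 3:2, so n(ZnO) = 5.3438 × 2/3 = 3.5625 mol.
Mass of ZnO = 3.5625 mol × 81.38 g/mol = 289.92 g.
This is the theoretical yield. Percent yield = 230.4 g / 289.92 g × 100% = 79.471%.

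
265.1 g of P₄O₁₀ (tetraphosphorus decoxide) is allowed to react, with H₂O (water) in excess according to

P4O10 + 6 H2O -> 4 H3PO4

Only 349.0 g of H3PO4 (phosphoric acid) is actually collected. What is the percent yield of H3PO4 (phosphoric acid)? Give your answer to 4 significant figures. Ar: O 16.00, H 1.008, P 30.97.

M(P4O10) = 4(30.97) + 10(16.00) = 283.88 g/mol.
M(H3PO4) = 3(1.008) + 30.97 + 4(16.00) = 97.994 g/mol.
n(P4O10) = 265.10 g / 283.88 g/mol = 0.93385 mol.
From the equation the P4O10:H3PO4 mole ratio is 1:4, so n(H3PO4) = 0.93385 × 4/1 = 3.7354 mol.
Mass of H3PO4 = 3.7354 mol × 97.994 g/mol = 366.04 g.
This is the theoretical yield. Percent yield = 349.0 g / 366.04 g × 100% = 95.343%.

95.34 %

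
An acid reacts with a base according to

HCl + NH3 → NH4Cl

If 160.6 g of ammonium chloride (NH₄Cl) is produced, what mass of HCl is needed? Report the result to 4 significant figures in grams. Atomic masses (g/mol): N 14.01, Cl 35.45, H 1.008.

109.5 g

M(NH4Cl) = 14.01 + 4(1.008) + 35.45 = 53.492 g/mol.
M(HCl) = 1.008 + 35.45 = 36.458 g/mol.
n(NH4Cl) = 160.60 g / 53.492 g/mol = 3.0023 mol.
From the equation the NH4Cl:HCl mole ratio is 1:1, so n(HCl) = 3.0023 × 1/1 = 3.0023 mol.
Mass of HCl = 3.0023 mol × 36.458 g/mol = 109.46 g.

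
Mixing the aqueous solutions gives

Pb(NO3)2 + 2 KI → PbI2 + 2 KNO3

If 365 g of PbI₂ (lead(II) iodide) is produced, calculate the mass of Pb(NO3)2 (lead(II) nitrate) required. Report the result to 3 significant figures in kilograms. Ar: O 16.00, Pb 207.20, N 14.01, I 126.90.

M(PbI2) = 207.20 + 2(126.90) = 461.00 g/mol.
M(Pb(NO3)2) = 207.20 + 2(14.01) + 6(16.00) = 331.22 g/mol.
n(PbI2) = 365.0 g / 461.00 g/mol = 0.7918 mol.
From the equation the PbI2:Pb(NO3)2 mole ratio is 1:1, so n(Pb(NO3)2) = 0.7918 × 1/1 = 0.7918 mol.
Mass of Pb(NO3)2 = 0.7918 mol × 331.22 g/mol = 262.2 g.
Converting to kg: 262.2 g = 0.262 kg.

0.262 kg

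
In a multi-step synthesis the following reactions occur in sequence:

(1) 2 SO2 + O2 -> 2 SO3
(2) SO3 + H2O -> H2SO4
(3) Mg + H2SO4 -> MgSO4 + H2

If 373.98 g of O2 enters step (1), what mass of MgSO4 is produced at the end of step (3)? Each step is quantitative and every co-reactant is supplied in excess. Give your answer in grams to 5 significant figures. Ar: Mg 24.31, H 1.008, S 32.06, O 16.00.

2813.5 g

M(O2) = 2(16.00) = 32.00 g/mol.
M(MgSO4) = 24.31 + 32.06 + 4(16.00) = 120.37 g/mol.
n(O2) = 373.98 / 32.00 = 11.6869 mol.
Reaction (1): O2→SO3 ratio 1:2 ⇒ n(SO3) = 23.3738 mol.
Reaction (2): SO3→H2SO4 ratio 1:1 ⇒ n(H2SO4) = 23.3738 mol.
Reaction (3): H2SO4→MgSO4 ratio 1:1 ⇒ n(MgSO4) = 23.3738 mol.
Mass of MgSO4 = 23.3738 × 120.37 = 2813.50 g.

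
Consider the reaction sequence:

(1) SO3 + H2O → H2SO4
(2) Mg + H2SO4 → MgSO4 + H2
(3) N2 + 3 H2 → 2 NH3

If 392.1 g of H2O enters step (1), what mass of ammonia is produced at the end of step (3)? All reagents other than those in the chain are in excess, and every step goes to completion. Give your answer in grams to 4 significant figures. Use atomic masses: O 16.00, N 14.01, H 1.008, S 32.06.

M(H2O) = 2(1.008) + 16.00 = 18.016 g/mol.
M(NH3) = 14.01 + 3(1.008) = 17.034 g/mol.
n(H2O) = 392.1 / 18.016 = 21.764 mol.
Reaction (1): H2O→H2SO4 ratio 1:1 ⇒ n(H2SO4) = 21.764 mol.
Reaction (2): H2SO4→H2 ratio 1:1 ⇒ n(H2) = 21.764 mol.
Reaction (3): H2→NH3 ratio 3:2 ⇒ n(NH3) = 14.509 mol.
Mass of NH3 = 14.509 × 17.034 = 247.15 g.

247.2 g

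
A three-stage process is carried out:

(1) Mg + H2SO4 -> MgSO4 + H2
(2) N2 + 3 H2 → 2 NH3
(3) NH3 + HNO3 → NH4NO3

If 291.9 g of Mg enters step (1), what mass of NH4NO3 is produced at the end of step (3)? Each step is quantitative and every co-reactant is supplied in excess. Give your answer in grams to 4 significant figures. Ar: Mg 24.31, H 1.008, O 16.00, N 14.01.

M(Mg) = 24.31 g/mol.
M(NH4NO3) = 2(14.01) + 4(1.008) + 3(16.00) = 80.052 g/mol.
n(Mg) = 291.9 / 24.31 = 12.007 mol.
Reaction (1): Mg→H2 ratio 1:1 ⇒ n(H2) = 12.007 mol.
Reaction (2): H2→NH3 ratio 3:2 ⇒ n(NH3) = 8.0049 mol.
Reaction (3): NH3→NH4NO3 ratio 1:1 ⇒ n(NH4NO3) = 8.0049 mol.
Mass of NH4NO3 = 8.0049 × 80.052 = 640.81 g.

640.8 g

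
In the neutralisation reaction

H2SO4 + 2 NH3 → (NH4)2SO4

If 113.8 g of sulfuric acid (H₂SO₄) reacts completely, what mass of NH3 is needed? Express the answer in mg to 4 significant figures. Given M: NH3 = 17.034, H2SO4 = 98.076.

39530 mg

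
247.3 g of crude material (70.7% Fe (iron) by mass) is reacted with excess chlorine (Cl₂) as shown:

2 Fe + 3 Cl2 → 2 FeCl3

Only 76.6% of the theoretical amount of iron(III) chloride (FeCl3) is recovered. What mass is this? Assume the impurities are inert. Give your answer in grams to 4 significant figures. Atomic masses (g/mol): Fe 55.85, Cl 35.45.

Pure Fe available = 247.3 g × 0.707 = 174.84 g.
M(Fe) = 55.85 g/mol.
M(FeCl3) = 55.85 + 3(35.45) = 162.20 g/mol.
n(Fe) = 174.84 g / 55.85 g/mol = 3.1305 mol.
From the equation the Fe:FeCl3 mole ratio is 2:2, so n(FeCl3) = 3.1305 × 2/2 = 3.1305 mol.
Mass of FeCl3 = 3.1305 mol × 162.20 g/mol = 507.77 g.
Actual mass collected = 507.77 g × 0.766 = 388.96 g.

389.0 g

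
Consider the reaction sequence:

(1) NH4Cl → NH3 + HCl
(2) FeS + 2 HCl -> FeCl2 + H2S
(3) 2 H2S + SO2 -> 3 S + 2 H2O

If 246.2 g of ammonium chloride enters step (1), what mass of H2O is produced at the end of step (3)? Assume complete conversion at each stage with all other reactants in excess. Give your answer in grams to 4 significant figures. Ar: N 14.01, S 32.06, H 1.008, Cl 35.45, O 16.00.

41.46 g

M(NH4Cl) = 14.01 + 4(1.008) + 35.45 = 53.492 g/mol.
M(H2O) = 2(1.008) + 16.00 = 18.016 g/mol.
n(NH4Cl) = 246.2 / 53.492 = 4.6026 mol.
Reaction (1): NH4Cl→HCl ratio 1:1 ⇒ n(HCl) = 4.6026 mol.
Reaction (2): HCl→H2S ratio 2:1 ⇒ n(H2S) = 2.3013 mol.
Reaction (3): H2S→H2O ratio 2:2 ⇒ n(H2O) = 2.3013 mol.
Mass of H2O = 2.3013 × 18.016 = 41.460 g.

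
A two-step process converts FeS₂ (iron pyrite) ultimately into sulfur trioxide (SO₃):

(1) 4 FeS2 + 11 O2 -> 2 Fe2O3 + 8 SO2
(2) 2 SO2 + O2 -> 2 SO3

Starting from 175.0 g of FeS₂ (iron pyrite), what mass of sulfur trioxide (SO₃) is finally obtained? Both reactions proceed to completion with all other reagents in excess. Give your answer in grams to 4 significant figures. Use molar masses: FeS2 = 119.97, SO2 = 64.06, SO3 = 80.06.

233.6 g

n(FeS2) = 175.00 / 119.97 = 1.4587 mol.
Step 1 gives a 4:8 ratio of FeS2 to SO2, so n(SO2) = 2.9174 mol.
In step 2 the SO2:SO3 ratio is 2:2, so n(SO3) = 2.9174 mol.
Mass of SO3 = 2.9174 × 80.06 = 233.57 g.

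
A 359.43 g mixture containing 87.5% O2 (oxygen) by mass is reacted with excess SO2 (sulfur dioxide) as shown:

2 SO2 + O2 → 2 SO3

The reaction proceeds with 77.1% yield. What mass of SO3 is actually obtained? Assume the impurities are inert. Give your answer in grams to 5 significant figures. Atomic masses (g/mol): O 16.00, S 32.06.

1213.3 g

Pure O2 available = 359.43 g × 0.875 = 314.501 g.
M(O2) = 2(16.00) = 32.00 g/mol.
M(SO3) = 32.06 + 3(16.00) = 80.06 g/mol.
n(O2) = 314.501 g / 32.00 g/mol = 9.82816 mol.
From the equation the O2:SO3 mole ratio is 1:2, so n(SO3) = 9.82816 × 2/1 = 19.6563 mol.
Mass of SO3 = 19.6563 mol × 80.06 g/mol = 1573.69 g.
Actual mass collected = 1573.69 g × 0.771 = 1213.31 g.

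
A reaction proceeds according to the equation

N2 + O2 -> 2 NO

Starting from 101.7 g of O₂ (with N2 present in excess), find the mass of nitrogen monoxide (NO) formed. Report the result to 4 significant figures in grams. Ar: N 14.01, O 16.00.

190.8 g

M(O2) = 2(16.00) = 32.00 g/mol.
M(NO) = 14.01 + 16.00 = 30.01 g/mol.
n(O2) = 101.70 g / 32.00 g/mol = 3.1781 mol.
From the equation the O2:NO mole ratio is 1:2, so n(NO) = 3.1781 × 2/1 = 6.3563 mol.
Mass of NO = 6.3563 mol × 30.01 g/mol = 190.75 g.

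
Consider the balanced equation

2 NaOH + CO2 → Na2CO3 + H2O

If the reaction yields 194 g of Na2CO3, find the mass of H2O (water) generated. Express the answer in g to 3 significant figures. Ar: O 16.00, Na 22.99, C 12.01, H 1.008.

M(Na2CO3) = 2(22.99) + 12.01 + 3(16.00) = 105.99 g/mol.
M(H2O) = 2(1.008) + 16.00 = 18.016 g/mol.
n(Na2CO3) = 194.0 g / 105.99 g/mol = 1.830 mol.
From the equation the Na2CO3:H2O mole ratio is 1:1, so n(H2O) = 1.830 × 1/1 = 1.830 mol.
Mass of H2O = 1.830 mol × 18.016 g/mol = 32.98 g.

33.0 g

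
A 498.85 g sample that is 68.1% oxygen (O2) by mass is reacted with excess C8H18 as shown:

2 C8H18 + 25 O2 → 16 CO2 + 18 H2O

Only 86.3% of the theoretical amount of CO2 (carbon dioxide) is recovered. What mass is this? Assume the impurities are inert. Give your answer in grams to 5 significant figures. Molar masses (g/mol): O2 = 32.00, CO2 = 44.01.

Pure O2 available = 498.85 g × 0.681 = 339.717 g.
n(O2) = 339.717 g / 32.00 g/mol = 10.6162 mol.
From the equation the O2:CO2 mole ratio is 25:16, so n(CO2) = 10.6162 × 16/25 = 6.79434 mol.
Mass of CO2 = 6.79434 mol × 44.01 g/mol = 299.019 g.
Actual mass collected = 299.019 g × 0.863 = 258.053 g.

258.05 g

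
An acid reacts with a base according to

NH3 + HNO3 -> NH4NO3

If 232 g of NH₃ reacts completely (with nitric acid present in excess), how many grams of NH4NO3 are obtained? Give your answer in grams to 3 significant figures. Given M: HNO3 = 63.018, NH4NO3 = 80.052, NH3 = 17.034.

n(NH3) = 232.0 g / 17.034 g/mol = 13.62 mol.
From the equation the NH3:NH4NO3 mole ratio is 1:1, so n(NH4NO3) = 13.62 × 1/1 = 13.62 mol.
Mass of NH4NO3 = 13.62 mol × 80.052 g/mol = 1090 g.

1090 g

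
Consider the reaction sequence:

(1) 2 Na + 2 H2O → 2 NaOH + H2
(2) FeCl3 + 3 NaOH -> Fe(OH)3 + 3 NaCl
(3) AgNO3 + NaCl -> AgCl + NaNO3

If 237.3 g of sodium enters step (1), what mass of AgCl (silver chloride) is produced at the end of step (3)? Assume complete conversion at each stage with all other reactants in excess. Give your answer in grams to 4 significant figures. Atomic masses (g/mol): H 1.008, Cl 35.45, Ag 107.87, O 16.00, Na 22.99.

1479 g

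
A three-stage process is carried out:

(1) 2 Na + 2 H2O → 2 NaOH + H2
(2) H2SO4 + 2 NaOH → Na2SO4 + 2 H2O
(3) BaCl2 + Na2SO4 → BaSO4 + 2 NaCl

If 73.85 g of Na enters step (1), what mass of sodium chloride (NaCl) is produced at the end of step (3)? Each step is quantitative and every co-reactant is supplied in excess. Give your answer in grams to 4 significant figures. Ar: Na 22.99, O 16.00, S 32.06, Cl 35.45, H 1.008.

187.7 g

M(Na) = 22.99 g/mol.
M(NaCl) = 22.99 + 35.45 = 58.44 g/mol.
n(Na) = 73.85 / 22.99 = 3.2123 mol.
Reaction (1): Na→NaOH ratio 2:2 ⇒ n(NaOH) = 3.2123 mol.
Reaction (2): NaOH→Na2SO4 ratio 2:1 ⇒ n(Na2SO4) = 1.6061 mol.
Reaction (3): Na2SO4→NaCl ratio 1:2 ⇒ n(NaCl) = 3.2123 mol.
Mass of NaCl = 3.2123 × 58.44 = 187.72 g.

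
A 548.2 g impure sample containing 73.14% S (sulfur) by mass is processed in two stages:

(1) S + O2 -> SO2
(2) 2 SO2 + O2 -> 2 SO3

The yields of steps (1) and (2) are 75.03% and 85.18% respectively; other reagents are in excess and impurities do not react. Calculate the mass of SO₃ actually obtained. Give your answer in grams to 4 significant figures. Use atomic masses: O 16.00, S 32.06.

639.9 g

Pure S = 548.2 × 0.7314 = 400.95 g.
M(S) = 32.06 g/mol.
M(SO3) = 32.06 + 3(16.00) = 80.06 g/mol.
n(S) = 400.95 / 32.06 = 12.506 mol.
Step 1 (S:SO2 = 1:1): theoretical n(SO2) = 12.506 mol; at 75.03% yield, n(SO2) = 9.3835 mol.
Step 2 (SO2:SO3 = 2:2): theoretical n(SO3) = 9.3835 mol, so theoretical mass = 9.3835 × 80.06 = 751.24 g.
At 85.18% yield, actual mass of SO3 = 751.24 × 0.8518 = 639.91 g.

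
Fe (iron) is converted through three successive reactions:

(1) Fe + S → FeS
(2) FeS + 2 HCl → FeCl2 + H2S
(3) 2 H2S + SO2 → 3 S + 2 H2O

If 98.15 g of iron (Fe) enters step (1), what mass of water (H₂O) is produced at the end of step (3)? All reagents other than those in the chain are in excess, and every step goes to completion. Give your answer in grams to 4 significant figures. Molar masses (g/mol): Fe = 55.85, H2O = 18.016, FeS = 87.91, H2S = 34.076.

n(Fe) = 98.15 / 55.85 = 1.7574 mol.
Reaction (1): Fe→FeS ratio 1:1 ⇒ n(FeS) = 1.7574 mol.
Reaction (2): FeS→H2S ratio 1:1 ⇒ n(H2S) = 1.7574 mol.
Reaction (3): H2S→H2O ratio 2:2 ⇒ n(H2O) = 1.7574 mol.
Mass of H2O = 1.7574 × 18.016 = 31.661 g.

31.66 g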